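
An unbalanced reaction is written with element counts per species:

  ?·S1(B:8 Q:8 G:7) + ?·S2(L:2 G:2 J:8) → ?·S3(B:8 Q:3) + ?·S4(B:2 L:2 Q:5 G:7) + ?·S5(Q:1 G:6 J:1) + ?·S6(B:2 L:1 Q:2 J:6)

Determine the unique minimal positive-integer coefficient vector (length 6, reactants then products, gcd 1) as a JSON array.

Coefficients: [4, 5, 2, 2, 4, 6]

B: 4·8+5·0 = 32 | 2·8+2·2+4·0+6·2 = 32
L: 4·0+5·2 = 10 | 2·0+2·2+4·0+6·1 = 10
Q: 4·8+5·0 = 32 | 2·3+2·5+4·1+6·2 = 32
G: 4·7+5·2 = 38 | 2·0+2·7+4·6+6·0 = 38
J: 4·0+5·8 = 40 | 2·0+2·0+4·1+6·6 = 40
gcd(4,5,2,2,4,6) = 1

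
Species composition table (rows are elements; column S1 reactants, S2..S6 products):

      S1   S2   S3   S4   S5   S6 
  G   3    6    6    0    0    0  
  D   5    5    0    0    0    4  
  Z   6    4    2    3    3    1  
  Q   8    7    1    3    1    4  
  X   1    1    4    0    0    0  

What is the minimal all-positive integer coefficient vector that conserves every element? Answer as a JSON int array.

Coefficients: [6, 2, 1, 3, 4, 5]

G: 6·3 = 18 | 2·6+1·6+3·0+4·0+5·0 = 18
D: 6·5 = 30 | 2·5+1·0+3·0+4·0+5·4 = 30
Z: 6·6 = 36 | 2·4+1·2+3·3+4·3+5·1 = 36
Q: 6·8 = 48 | 2·7+1·1+3·3+4·1+5·4 = 48
X: 6·1 = 6 | 2·1+1·4+3·0+4·0+5·0 = 6
gcd(6,2,1,3,4,5) = 1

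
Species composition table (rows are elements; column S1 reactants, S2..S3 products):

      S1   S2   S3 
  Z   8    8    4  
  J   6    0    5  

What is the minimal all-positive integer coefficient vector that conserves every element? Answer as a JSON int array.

Coefficients: [5, 2, 6]

Z: 5·8 = 40 | 2·8+6·4 = 40
J: 5·6 = 30 | 2·0+6·5 = 30
gcd(5,2,6) = 1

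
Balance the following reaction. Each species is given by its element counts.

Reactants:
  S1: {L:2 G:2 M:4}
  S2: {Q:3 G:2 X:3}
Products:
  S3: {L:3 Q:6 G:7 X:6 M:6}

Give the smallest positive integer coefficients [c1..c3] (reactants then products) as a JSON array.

Coefficients: [3, 4, 2]

L: 3·2+4·0 = 6 | 2·3 = 6
Q: 3·0+4·3 = 12 | 2·6 = 12
G: 3·2+4·2 = 14 | 2·7 = 14
X: 3·0+4·3 = 12 | 2·6 = 12
M: 3·4+4·0 = 12 | 2·6 = 12
gcd(3,4,2) = 1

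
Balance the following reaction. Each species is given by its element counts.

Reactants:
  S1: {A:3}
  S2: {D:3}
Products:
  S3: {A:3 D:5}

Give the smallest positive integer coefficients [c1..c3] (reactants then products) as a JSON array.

A: 3·3+5·0 = 9 | 3·3 = 9
D: 3·0+5·3 = 15 | 3·5 = 15
gcd(3,5,3) = 1

Coefficients: [3, 5, 3]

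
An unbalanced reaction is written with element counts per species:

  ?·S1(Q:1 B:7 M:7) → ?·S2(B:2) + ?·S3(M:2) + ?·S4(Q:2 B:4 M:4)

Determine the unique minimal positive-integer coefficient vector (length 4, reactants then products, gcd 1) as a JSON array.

Q: 2·1 = 2 | 5·0+5·0+1·2 = 2
B: 2·7 = 14 | 5·2+5·0+1·4 = 14
M: 2·7 = 14 | 5·0+5·2+1·4 = 14
gcd(2,5,5,1) = 1

Coefficients: [2, 5, 5, 1]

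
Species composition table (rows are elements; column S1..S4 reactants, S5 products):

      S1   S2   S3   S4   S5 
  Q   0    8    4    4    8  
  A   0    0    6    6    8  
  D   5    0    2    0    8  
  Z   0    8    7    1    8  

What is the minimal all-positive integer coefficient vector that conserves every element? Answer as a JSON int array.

Q: 4·0+1·8+2·4+2·4 = 24 | 3·8 = 24
A: 4·0+1·0+2·6+2·6 = 24 | 3·8 = 24
D: 4·5+1·0+2·2+2·0 = 24 | 3·8 = 24
Z: 4·0+1·8+2·7+2·1 = 24 | 3·8 = 24
gcd(4,1,2,2,3) = 1

Coefficients: [4, 1, 2, 2, 3]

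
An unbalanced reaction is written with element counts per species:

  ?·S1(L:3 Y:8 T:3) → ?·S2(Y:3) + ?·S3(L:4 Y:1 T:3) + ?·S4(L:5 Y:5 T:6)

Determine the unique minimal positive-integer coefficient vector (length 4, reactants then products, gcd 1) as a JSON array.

Coefficients: [3, 6, 1, 1]

L: 3·3 = 9 | 6·0+1·4+1·5 = 9
Y: 3·8 = 24 | 6·3+1·1+1·5 = 24
T: 3·3 = 9 | 6·0+1·3+1·6 = 9
gcd(3,6,1,1) = 1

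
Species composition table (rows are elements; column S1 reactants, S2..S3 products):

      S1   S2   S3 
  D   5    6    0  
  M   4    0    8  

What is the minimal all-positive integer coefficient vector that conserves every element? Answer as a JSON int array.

Coefficients: [6, 5, 3]

D: 6·5 = 30 | 5·6+3·0 = 30
M: 6·4 = 24 | 5·0+3·8 = 24
gcd(6,5,3) = 1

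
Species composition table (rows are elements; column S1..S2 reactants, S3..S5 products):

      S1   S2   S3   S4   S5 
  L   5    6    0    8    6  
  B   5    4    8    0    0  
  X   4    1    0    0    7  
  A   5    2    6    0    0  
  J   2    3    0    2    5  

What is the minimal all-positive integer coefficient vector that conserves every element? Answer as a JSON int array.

Coefficients: [4, 5, 5, 4, 3]

L: 4·5+5·6 = 50 | 5·0+4·8+3·6 = 50
B: 4·5+5·4 = 40 | 5·8+4·0+3·0 = 40
X: 4·4+5·1 = 21 | 5·0+4·0+3·7 = 21
A: 4·5+5·2 = 30 | 5·6+4·0+3·0 = 30
J: 4·2+5·3 = 23 | 5·0+4·2+3·5 = 23
gcd(4,5,5,4,3) = 1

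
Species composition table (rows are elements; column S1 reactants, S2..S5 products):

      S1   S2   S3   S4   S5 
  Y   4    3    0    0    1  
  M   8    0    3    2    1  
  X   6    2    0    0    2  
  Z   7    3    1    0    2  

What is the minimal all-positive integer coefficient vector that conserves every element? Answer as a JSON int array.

Y: 2·4 = 8 | 1·3+1·0+4·0+5·1 = 8
M: 2·8 = 16 | 1·0+1·3+4·2+5·1 = 16
X: 2·6 = 12 | 1·2+1·0+4·0+5·2 = 12
Z: 2·7 = 14 | 1·3+1·1+4·0+5·2 = 14
gcd(2,1,1,4,5) = 1

Coefficients: [2, 1, 1, 4, 5]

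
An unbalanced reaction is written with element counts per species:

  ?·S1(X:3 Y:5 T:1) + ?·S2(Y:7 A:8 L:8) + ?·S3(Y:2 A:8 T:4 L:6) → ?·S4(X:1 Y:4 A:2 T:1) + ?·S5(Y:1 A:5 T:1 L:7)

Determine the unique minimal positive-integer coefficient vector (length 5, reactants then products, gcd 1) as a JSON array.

Coefficients: [1, 1, 1, 3, 2]

X: 1·3+1·0+1·0 = 3 | 3·1+2·0 = 3
Y: 1·5+1·7+1·2 = 14 | 3·4+2·1 = 14
A: 1·0+1·8+1·8 = 16 | 3·2+2·5 = 16
T: 1·1+1·0+1·4 = 5 | 3·1+2·1 = 5
L: 1·0+1·8+1·6 = 14 | 3·0+2·7 = 14
gcd(1,1,1,3,2) = 1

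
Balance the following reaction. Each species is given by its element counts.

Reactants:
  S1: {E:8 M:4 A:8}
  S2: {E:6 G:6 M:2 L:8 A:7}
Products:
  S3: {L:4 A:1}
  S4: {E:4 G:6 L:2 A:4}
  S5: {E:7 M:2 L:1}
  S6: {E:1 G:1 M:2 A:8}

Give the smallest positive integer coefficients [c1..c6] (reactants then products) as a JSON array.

Coefficients: [5, 2, 2, 1, 6, 6]

E: 5·8+2·6 = 52 | 2·0+1·4+6·7+6·1 = 52
G: 5·0+2·6 = 12 | 2·0+1·6+6·0+6·1 = 12
M: 5·4+2·2 = 24 | 2·0+1·0+6·2+6·2 = 24
L: 5·0+2·8 = 16 | 2·4+1·2+6·1+6·0 = 16
A: 5·8+2·7 = 54 | 2·1+1·4+6·0+6·8 = 54
gcd(5,2,2,1,6,6) = 1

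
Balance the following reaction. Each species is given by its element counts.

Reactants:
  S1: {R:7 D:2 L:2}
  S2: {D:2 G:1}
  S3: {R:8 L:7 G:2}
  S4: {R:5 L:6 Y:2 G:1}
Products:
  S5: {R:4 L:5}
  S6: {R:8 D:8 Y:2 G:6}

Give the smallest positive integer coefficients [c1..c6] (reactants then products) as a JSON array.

Coefficients: [1, 3, 1, 1, 3, 1]

R: 1·7+3·0+1·8+1·5 = 20 | 3·4+1·8 = 20
D: 1·2+3·2+1·0+1·0 = 8 | 3·0+1·8 = 8
L: 1·2+3·0+1·7+1·6 = 15 | 3·5+1·0 = 15
Y: 1·0+3·0+1·0+1·2 = 2 | 3·0+1·2 = 2
G: 1·0+3·1+1·2+1·1 = 6 | 3·0+1·6 = 6
gcd(1,3,1,1,3,1) = 1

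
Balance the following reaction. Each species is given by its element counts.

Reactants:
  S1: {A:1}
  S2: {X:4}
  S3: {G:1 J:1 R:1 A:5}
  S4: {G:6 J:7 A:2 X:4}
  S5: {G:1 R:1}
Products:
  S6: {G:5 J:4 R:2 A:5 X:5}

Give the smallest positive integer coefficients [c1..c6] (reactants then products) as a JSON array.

Coefficients: [6, 3, 2, 2, 6, 4]

G: 6·0+3·0+2·1+2·6+6·1 = 20 | 4·5 = 20
J: 6·0+3·0+2·1+2·7+6·0 = 16 | 4·4 = 16
R: 6·0+3·0+2·1+2·0+6·1 = 8 | 4·2 = 8
A: 6·1+3·0+2·5+2·2+6·0 = 20 | 4·5 = 20
X: 6·0+3·4+2·0+2·4+6·0 = 20 | 4·5 = 20
gcd(6,3,2,2,6,4) = 1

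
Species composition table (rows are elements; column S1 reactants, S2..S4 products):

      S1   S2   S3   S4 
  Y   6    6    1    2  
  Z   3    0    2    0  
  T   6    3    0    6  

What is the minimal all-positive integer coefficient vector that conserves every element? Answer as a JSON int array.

Y: 4·6 = 24 | 2·6+6·1+3·2 = 24
Z: 4·3 = 12 | 2·0+6·2+3·0 = 12
T: 4·6 = 24 | 2·3+6·0+3·6 = 24
gcd(4,2,6,3) = 1

Coefficients: [4, 2, 6, 3]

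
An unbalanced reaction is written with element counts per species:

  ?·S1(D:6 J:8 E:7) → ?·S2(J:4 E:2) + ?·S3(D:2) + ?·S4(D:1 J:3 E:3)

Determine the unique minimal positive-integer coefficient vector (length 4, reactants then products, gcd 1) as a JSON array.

Coefficients: [2, 1, 4, 4]

D: 2·6 = 12 | 1·0+4·2+4·1 = 12
J: 2·8 = 16 | 1·4+4·0+4·3 = 16
E: 2·7 = 14 | 1·2+4·0+4·3 = 14
gcd(2,1,4,4) = 1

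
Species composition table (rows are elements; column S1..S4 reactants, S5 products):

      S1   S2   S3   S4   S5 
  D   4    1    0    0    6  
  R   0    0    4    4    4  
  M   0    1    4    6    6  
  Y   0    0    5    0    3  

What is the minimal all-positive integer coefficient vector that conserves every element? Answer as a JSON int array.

Coefficients: [6, 6, 3, 2, 5]

D: 6·4+6·1+3·0+2·0 = 30 | 5·6 = 30
R: 6·0+6·0+3·4+2·4 = 20 | 5·4 = 20
M: 6·0+6·1+3·4+2·6 = 30 | 5·6 = 30
Y: 6·0+6·0+3·5+2·0 = 15 | 5·3 = 15
gcd(6,6,3,2,5) = 1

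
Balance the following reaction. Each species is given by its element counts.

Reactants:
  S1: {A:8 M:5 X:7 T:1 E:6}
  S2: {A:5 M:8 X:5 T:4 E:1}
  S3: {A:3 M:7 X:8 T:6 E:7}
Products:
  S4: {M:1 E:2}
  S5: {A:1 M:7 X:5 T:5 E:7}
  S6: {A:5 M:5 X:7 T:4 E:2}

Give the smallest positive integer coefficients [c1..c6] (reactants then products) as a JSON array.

A: 1·8+2·5+5·3 = 33 | 5·0+3·1+6·5 = 33
M: 1·5+2·8+5·7 = 56 | 5·1+3·7+6·5 = 56
X: 1·7+2·5+5·8 = 57 | 5·0+3·5+6·7 = 57
T: 1·1+2·4+5·6 = 39 | 5·0+3·5+6·4 = 39
E: 1·6+2·1+5·7 = 43 | 5·2+3·7+6·2 = 43
gcd(1,2,5,5,3,6) = 1

Coefficients: [1, 2, 5, 5, 3, 6]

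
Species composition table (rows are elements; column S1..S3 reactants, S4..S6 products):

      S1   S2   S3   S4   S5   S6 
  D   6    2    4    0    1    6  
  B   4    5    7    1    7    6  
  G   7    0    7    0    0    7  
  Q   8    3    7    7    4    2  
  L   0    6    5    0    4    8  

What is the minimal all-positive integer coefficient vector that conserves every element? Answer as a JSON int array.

D: 1·6+6·2+4·4 = 34 | 4·0+4·1+5·6 = 34
B: 1·4+6·5+4·7 = 62 | 4·1+4·7+5·6 = 62
G: 1·7+6·0+4·7 = 35 | 4·0+4·0+5·7 = 35
Q: 1·8+6·3+4·7 = 54 | 4·7+4·4+5·2 = 54
L: 1·0+6·6+4·5 = 56 | 4·0+4·4+5·8 = 56
gcd(1,6,4,4,4,5) = 1

Coefficients: [1, 6, 4, 4, 4, 5]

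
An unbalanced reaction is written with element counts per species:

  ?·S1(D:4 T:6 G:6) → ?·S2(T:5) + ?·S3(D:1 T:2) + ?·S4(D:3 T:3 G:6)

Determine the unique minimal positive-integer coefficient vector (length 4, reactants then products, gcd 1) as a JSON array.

Coefficients: [5, 1, 5, 5]

D: 5·4 = 20 | 1·0+5·1+5·3 = 20
T: 5·6 = 30 | 1·5+5·2+5·3 = 30
G: 5·6 = 30 | 1·0+5·0+5·6 = 30
gcd(5,1,5,5) = 1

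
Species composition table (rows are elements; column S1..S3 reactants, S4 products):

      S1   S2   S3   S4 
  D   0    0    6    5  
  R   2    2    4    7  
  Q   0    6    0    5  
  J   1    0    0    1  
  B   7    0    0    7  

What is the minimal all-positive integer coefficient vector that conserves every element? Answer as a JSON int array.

Coefficients: [6, 5, 5, 6]

D: 6·0+5·0+5·6 = 30 | 6·5 = 30
R: 6·2+5·2+5·4 = 42 | 6·7 = 42
Q: 6·0+5·6+5·0 = 30 | 6·5 = 30
J: 6·1+5·0+5·0 = 6 | 6·1 = 6
B: 6·7+5·0+5·0 = 42 | 6·7 = 42
gcd(6,5,5,6) = 1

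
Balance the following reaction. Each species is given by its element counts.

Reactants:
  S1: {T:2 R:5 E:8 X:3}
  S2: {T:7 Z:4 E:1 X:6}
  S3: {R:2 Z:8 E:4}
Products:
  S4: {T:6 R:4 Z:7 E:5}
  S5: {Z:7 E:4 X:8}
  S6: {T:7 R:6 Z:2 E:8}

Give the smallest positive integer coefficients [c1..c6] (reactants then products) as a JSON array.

Coefficients: [2, 3, 4, 3, 3, 1]

T: 2·2+3·7+4·0 = 25 | 3·6+3·0+1·7 = 25
R: 2·5+3·0+4·2 = 18 | 3·4+3·0+1·6 = 18
Z: 2·0+3·4+4·8 = 44 | 3·7+3·7+1·2 = 44
E: 2·8+3·1+4·4 = 35 | 3·5+3·4+1·8 = 35
X: 2·3+3·6+4·0 = 24 | 3·0+3·8+1·0 = 24
gcd(2,3,4,3,3,1) = 1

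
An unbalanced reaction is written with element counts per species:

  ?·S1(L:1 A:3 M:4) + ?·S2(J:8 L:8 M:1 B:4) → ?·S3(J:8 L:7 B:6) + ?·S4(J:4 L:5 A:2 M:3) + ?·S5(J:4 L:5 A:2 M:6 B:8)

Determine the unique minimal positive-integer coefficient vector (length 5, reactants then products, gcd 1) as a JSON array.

J: 4·0+5·8 = 40 | 2·8+5·4+1·4 = 40
L: 4·1+5·8 = 44 | 2·7+5·5+1·5 = 44
A: 4·3+5·0 = 12 | 2·0+5·2+1·2 = 12
M: 4·4+5·1 = 21 | 2·0+5·3+1·6 = 21
B: 4·0+5·4 = 20 | 2·6+5·0+1·8 = 20
gcd(4,5,2,5,1) = 1

Coefficients: [4, 5, 2, 5, 1]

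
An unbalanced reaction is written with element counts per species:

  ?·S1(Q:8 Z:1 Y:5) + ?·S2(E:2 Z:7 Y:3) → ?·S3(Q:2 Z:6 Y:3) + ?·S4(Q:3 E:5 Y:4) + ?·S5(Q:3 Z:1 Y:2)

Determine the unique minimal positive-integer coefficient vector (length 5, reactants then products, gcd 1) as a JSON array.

Coefficients: [3, 5, 6, 2, 2]

Q: 3·8+5·0 = 24 | 6·2+2·3+2·3 = 24
E: 3·0+5·2 = 10 | 6·0+2·5+2·0 = 10
Z: 3·1+5·7 = 38 | 6·6+2·0+2·1 = 38
Y: 3·5+5·3 = 30 | 6·3+2·4+2·2 = 30
gcd(3,5,6,2,2) = 1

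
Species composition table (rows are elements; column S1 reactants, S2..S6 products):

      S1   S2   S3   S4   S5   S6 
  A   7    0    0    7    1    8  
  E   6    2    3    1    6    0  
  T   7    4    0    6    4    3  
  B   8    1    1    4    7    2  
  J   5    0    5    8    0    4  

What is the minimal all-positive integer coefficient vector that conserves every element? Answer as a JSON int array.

A: 5·7 = 35 | 1·0+1·0+1·7+4·1+3·8 = 35
E: 5·6 = 30 | 1·2+1·3+1·1+4·6+3·0 = 30
T: 5·7 = 35 | 1·4+1·0+1·6+4·4+3·3 = 35
B: 5·8 = 40 | 1·1+1·1+1·4+4·7+3·2 = 40
J: 5·5 = 25 | 1·0+1·5+1·8+4·0+3·4 = 25
gcd(5,1,1,1,4,3) = 1

Coefficients: [5, 1, 1, 1, 4, 3]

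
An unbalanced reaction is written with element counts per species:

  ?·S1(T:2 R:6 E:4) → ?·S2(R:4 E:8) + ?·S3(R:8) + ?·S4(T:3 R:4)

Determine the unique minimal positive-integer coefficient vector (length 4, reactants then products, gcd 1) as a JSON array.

Coefficients: [6, 3, 1, 4]

T: 6·2 = 12 | 3·0+1·0+4·3 = 12
R: 6·6 = 36 | 3·4+1·8+4·4 = 36
E: 6·4 = 24 | 3·8+1·0+4·0 = 24
gcd(6,3,1,4) = 1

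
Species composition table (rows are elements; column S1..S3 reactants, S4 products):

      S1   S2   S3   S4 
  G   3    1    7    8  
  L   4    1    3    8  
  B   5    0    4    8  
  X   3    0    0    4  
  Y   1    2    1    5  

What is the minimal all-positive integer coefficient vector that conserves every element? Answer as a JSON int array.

Coefficients: [4, 5, 1, 3]

G: 4·3+5·1+1·7 = 24 | 3·8 = 24
L: 4·4+5·1+1·3 = 24 | 3·8 = 24
B: 4·5+5·0+1·4 = 24 | 3·8 = 24
X: 4·3+5·0+1·0 = 12 | 3·4 = 12
Y: 4·1+5·2+1·1 = 15 | 3·5 = 15
gcd(4,5,1,3) = 1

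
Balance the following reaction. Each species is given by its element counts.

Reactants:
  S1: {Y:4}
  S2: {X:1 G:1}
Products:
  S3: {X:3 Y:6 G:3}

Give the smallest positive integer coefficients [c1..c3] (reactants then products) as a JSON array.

X: 3·0+6·1 = 6 | 2·3 = 6
Y: 3·4+6·0 = 12 | 2·6 = 12
G: 3·0+6·1 = 6 | 2·3 = 6
gcd(3,6,2) = 1

Coefficients: [3, 6, 2]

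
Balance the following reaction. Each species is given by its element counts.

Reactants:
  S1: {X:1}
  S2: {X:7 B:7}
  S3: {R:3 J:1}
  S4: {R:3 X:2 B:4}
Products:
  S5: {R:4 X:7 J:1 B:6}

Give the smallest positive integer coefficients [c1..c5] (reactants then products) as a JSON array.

R: 5·0+2·0+3·3+1·3 = 12 | 3·4 = 12
X: 5·1+2·7+3·0+1·2 = 21 | 3·7 = 21
J: 5·0+2·0+3·1+1·0 = 3 | 3·1 = 3
B: 5·0+2·7+3·0+1·4 = 18 | 3·6 = 18
gcd(5,2,3,1,3) = 1

Coefficients: [5, 2, 3, 1, 3]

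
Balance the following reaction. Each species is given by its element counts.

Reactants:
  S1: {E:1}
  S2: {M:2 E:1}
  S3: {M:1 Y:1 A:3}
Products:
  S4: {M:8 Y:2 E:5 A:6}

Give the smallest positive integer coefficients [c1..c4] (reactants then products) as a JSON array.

M: 2·0+3·2+2·1 = 8 | 1·8 = 8
Y: 2·0+3·0+2·1 = 2 | 1·2 = 2
E: 2·1+3·1+2·0 = 5 | 1·5 = 5
A: 2·0+3·0+2·3 = 6 | 1·6 = 6
gcd(2,3,2,1) = 1

Coefficients: [2, 3, 2, 1]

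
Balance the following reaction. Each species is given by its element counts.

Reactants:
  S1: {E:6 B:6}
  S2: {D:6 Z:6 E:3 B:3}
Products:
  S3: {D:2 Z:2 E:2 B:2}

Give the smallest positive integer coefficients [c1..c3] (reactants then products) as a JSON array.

D: 1·0+2·6 = 12 | 6·2 = 12
Z: 1·0+2·6 = 12 | 6·2 = 12
E: 1·6+2·3 = 12 | 6·2 = 12
B: 1·6+2·3 = 12 | 6·2 = 12
gcd(1,2,6) = 1

Coefficients: [1, 2, 6]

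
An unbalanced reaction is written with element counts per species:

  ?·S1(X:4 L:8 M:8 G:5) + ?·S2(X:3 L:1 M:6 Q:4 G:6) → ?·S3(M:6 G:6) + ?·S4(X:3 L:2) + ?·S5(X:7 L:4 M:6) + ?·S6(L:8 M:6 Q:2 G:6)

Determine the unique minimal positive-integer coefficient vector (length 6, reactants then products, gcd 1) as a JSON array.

X: 6·4+2·3 = 30 | 3·0+3·3+3·7+4·0 = 30
L: 6·8+2·1 = 50 | 3·0+3·2+3·4+4·8 = 50
M: 6·8+2·6 = 60 | 3·6+3·0+3·6+4·6 = 60
Q: 6·0+2·4 = 8 | 3·0+3·0+3·0+4·2 = 8
G: 6·5+2·6 = 42 | 3·6+3·0+3·0+4·6 = 42
gcd(6,2,3,3,3,4) = 1

Coefficients: [6, 2, 3, 3, 3, 4]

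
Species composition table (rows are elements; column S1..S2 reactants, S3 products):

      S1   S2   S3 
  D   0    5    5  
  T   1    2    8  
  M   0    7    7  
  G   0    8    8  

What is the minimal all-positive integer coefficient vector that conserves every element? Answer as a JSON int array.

D: 6·0+1·5 = 5 | 1·5 = 5
T: 6·1+1·2 = 8 | 1·8 = 8
M: 6·0+1·7 = 7 | 1·7 = 7
G: 6·0+1·8 = 8 | 1·8 = 8
gcd(6,1,1) = 1

Coefficients: [6, 1, 1]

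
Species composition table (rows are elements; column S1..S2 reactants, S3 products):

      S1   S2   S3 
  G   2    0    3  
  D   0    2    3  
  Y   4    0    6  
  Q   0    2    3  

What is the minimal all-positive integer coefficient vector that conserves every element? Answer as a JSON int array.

Coefficients: [3, 3, 2]

G: 3·2+3·0 = 6 | 2·3 = 6
D: 3·0+3·2 = 6 | 2·3 = 6
Y: 3·4+3·0 = 12 | 2·6 = 12
Q: 3·0+3·2 = 6 | 2·3 = 6
gcd(3,3,2) = 1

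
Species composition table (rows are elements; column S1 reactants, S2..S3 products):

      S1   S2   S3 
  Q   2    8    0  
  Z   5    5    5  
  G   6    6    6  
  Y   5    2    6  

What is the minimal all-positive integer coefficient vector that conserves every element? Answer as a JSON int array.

Coefficients: [4, 1, 3]

Q: 4·2 = 8 | 1·8+3·0 = 8
Z: 4·5 = 20 | 1·5+3·5 = 20
G: 4·6 = 24 | 1·6+3·6 = 24
Y: 4·5 = 20 | 1·2+3·6 = 20
gcd(4,1,3) = 1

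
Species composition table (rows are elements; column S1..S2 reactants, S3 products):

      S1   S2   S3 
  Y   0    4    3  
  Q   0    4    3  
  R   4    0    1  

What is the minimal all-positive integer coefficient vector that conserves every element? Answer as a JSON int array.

Coefficients: [1, 3, 4]

Y: 1·0+3·4 = 12 | 4·3 = 12
Q: 1·0+3·4 = 12 | 4·3 = 12
R: 1·4+3·0 = 4 | 4·1 = 4
gcd(1,3,4) = 1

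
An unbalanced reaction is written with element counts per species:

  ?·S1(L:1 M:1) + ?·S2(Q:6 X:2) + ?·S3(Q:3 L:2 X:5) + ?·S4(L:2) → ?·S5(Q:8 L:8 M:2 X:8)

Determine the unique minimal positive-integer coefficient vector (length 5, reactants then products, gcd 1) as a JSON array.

Coefficients: [6, 2, 4, 5, 3]

Q: 6·0+2·6+4·3+5·0 = 24 | 3·8 = 24
L: 6·1+2·0+4·2+5·2 = 24 | 3·8 = 24
M: 6·1+2·0+4·0+5·0 = 6 | 3·2 = 6
X: 6·0+2·2+4·5+5·0 = 24 | 3·8 = 24
gcd(6,2,4,5,3) = 1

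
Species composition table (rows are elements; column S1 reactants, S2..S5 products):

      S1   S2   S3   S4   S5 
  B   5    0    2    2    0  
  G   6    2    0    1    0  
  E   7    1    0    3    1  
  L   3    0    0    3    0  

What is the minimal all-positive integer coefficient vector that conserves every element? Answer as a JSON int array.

B: 2·5 = 10 | 5·0+3·2+2·2+3·0 = 10
G: 2·6 = 12 | 5·2+3·0+2·1+3·0 = 12
E: 2·7 = 14 | 5·1+3·0+2·3+3·1 = 14
L: 2·3 = 6 | 5·0+3·0+2·3+3·0 = 6
gcd(2,5,3,2,3) = 1

Coefficients: [2, 5, 3, 2, 3]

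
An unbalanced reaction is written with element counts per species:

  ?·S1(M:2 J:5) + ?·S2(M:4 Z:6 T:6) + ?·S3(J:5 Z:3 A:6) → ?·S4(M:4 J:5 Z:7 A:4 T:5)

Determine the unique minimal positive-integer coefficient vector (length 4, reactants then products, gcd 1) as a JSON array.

Coefficients: [2, 5, 4, 6]

M: 2·2+5·4+4·0 = 24 | 6·4 = 24
J: 2·5+5·0+4·5 = 30 | 6·5 = 30
Z: 2·0+5·6+4·3 = 42 | 6·7 = 42
A: 2·0+5·0+4·6 = 24 | 6·4 = 24
T: 2·0+5·6+4·0 = 30 | 6·5 = 30
gcd(2,5,4,6) = 1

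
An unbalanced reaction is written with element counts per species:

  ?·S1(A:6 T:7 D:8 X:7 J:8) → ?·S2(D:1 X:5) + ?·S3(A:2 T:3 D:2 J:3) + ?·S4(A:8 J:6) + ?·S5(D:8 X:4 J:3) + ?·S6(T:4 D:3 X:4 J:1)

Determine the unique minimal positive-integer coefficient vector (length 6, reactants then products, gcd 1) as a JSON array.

Coefficients: [6, 2, 6, 3, 2, 6]

A: 6·6 = 36 | 2·0+6·2+3·8+2·0+6·0 = 36
T: 6·7 = 42 | 2·0+6·3+3·0+2·0+6·4 = 42
D: 6·8 = 48 | 2·1+6·2+3·0+2·8+6·3 = 48
X: 6·7 = 42 | 2·5+6·0+3·0+2·4+6·4 = 42
J: 6·8 = 48 | 2·0+6·3+3·6+2·3+6·1 = 48
gcd(6,2,6,3,2,6) = 1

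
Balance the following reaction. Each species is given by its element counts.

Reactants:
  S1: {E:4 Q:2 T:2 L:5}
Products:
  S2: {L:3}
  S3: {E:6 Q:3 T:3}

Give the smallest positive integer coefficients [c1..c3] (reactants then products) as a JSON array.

E: 3·4 = 12 | 5·0+2·6 = 12
Q: 3·2 = 6 | 5·0+2·3 = 6
T: 3·2 = 6 | 5·0+2·3 = 6
L: 3·5 = 15 | 5·3+2·0 = 15
gcd(3,5,2) = 1

Coefficients: [3, 5, 2]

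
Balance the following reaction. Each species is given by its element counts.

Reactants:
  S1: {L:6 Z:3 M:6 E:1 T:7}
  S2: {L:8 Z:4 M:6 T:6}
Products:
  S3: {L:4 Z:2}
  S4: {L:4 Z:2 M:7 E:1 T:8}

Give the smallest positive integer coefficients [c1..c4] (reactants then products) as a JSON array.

Coefficients: [6, 1, 5, 6]

L: 6·6+1·8 = 44 | 5·4+6·4 = 44
Z: 6·3+1·4 = 22 | 5·2+6·2 = 22
M: 6·6+1·6 = 42 | 5·0+6·7 = 42
E: 6·1+1·0 = 6 | 5·0+6·1 = 6
T: 6·7+1·6 = 48 | 5·0+6·8 = 48
gcd(6,1,5,6) = 1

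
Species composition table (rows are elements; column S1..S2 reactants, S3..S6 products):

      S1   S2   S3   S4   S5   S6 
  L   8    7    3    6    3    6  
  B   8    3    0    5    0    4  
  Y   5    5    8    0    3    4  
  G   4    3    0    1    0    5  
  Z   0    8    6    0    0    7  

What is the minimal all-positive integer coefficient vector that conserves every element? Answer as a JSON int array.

L: 2·8+5·7 = 51 | 2·3+3·6+1·3+4·6 = 51
B: 2·8+5·3 = 31 | 2·0+3·5+1·0+4·4 = 31
Y: 2·5+5·5 = 35 | 2·8+3·0+1·3+4·4 = 35
G: 2·4+5·3 = 23 | 2·0+3·1+1·0+4·5 = 23
Z: 2·0+5·8 = 40 | 2·6+3·0+1·0+4·7 = 40
gcd(2,5,2,3,1,4) = 1

Coefficients: [2, 5, 2, 3, 1, 4]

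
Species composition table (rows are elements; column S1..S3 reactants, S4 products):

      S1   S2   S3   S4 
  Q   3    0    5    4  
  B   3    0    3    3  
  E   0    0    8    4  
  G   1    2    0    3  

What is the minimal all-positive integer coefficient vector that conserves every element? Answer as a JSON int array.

Q: 2·3+5·0+2·5 = 16 | 4·4 = 16
B: 2·3+5·0+2·3 = 12 | 4·3 = 12
E: 2·0+5·0+2·8 = 16 | 4·4 = 16
G: 2·1+5·2+2·0 = 12 | 4·3 = 12
gcd(2,5,2,4) = 1

Coefficients: [2, 5, 2, 4]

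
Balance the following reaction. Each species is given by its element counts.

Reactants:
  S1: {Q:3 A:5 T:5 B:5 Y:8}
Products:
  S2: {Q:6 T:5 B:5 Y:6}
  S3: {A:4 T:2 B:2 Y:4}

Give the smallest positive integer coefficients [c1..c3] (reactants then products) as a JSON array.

Q: 4·3 = 12 | 2·6+5·0 = 12
A: 4·5 = 20 | 2·0+5·4 = 20
T: 4·5 = 20 | 2·5+5·2 = 20
B: 4·5 = 20 | 2·5+5·2 = 20
Y: 4·8 = 32 | 2·6+5·4 = 32
gcd(4,2,5) = 1

Coefficients: [4, 2, 5]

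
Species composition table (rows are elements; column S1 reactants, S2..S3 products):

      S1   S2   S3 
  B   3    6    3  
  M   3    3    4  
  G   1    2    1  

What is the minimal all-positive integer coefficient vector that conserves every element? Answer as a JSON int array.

Coefficients: [5, 1, 3]

B: 5·3 = 15 | 1·6+3·3 = 15
M: 5·3 = 15 | 1·3+3·4 = 15
G: 5·1 = 5 | 1·2+3·1 = 5
gcd(5,1,3) = 1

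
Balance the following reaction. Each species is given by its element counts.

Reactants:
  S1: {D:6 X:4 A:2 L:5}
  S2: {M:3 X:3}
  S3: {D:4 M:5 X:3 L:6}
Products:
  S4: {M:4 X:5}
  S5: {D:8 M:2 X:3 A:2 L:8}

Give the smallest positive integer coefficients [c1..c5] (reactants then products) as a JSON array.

D: 2·6+5·0+1·4 = 16 | 4·0+2·8 = 16
M: 2·0+5·3+1·5 = 20 | 4·4+2·2 = 20
X: 2·4+5·3+1·3 = 26 | 4·5+2·3 = 26
A: 2·2+5·0+1·0 = 4 | 4·0+2·2 = 4
L: 2·5+5·0+1·6 = 16 | 4·0+2·8 = 16
gcd(2,5,1,4,2) = 1

Coefficients: [2, 5, 1, 4, 2]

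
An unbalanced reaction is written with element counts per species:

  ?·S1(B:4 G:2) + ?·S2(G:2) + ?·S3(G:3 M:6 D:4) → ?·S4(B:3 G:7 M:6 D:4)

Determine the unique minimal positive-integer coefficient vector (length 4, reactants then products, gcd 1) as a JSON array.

B: 3·4+5·0+4·0 = 12 | 4·3 = 12
G: 3·2+5·2+4·3 = 28 | 4·7 = 28
M: 3·0+5·0+4·6 = 24 | 4·6 = 24
D: 3·0+5·0+4·4 = 16 | 4·4 = 16
gcd(3,5,4,4) = 1

Coefficients: [3, 5, 4, 4]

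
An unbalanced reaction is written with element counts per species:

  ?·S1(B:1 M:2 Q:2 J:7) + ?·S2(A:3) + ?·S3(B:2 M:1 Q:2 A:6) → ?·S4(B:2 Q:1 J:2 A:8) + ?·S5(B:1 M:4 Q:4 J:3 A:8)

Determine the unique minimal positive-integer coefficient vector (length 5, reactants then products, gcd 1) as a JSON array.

Coefficients: [1, 4, 2, 2, 1]

B: 1·1+4·0+2·2 = 5 | 2·2+1·1 = 5
M: 1·2+4·0+2·1 = 4 | 2·0+1·4 = 4
Q: 1·2+4·0+2·2 = 6 | 2·1+1·4 = 6
J: 1·7+4·0+2·0 = 7 | 2·2+1·3 = 7
A: 1·0+4·3+2·6 = 24 | 2·8+1·8 = 24
gcd(1,4,2,2,1) = 1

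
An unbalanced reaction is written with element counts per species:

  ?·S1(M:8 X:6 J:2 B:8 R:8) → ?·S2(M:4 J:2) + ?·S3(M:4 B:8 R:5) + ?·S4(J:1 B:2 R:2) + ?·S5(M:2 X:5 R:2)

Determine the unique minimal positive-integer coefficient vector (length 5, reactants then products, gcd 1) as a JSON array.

Coefficients: [5, 3, 4, 4, 6]

M: 5·8 = 40 | 3·4+4·4+4·0+6·2 = 40
X: 5·6 = 30 | 3·0+4·0+4·0+6·5 = 30
J: 5·2 = 10 | 3·2+4·0+4·1+6·0 = 10
B: 5·8 = 40 | 3·0+4·8+4·2+6·0 = 40
R: 5·8 = 40 | 3·0+4·5+4·2+6·2 = 40
gcd(5,3,4,4,6) = 1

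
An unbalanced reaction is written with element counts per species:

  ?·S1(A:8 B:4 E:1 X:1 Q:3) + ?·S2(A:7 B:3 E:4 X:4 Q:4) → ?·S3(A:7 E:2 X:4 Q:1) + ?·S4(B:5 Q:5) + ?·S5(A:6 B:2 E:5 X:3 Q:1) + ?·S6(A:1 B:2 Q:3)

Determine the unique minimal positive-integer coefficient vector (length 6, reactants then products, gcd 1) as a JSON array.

A: 1·8+5·7 = 43 | 3·7+1·0+3·6+4·1 = 43
B: 1·4+5·3 = 19 | 3·0+1·5+3·2+4·2 = 19
E: 1·1+5·4 = 21 | 3·2+1·0+3·5+4·0 = 21
X: 1·1+5·4 = 21 | 3·4+1·0+3·3+4·0 = 21
Q: 1·3+5·4 = 23 | 3·1+1·5+3·1+4·3 = 23
gcd(1,5,3,1,3,4) = 1

Coefficients: [1, 5, 3, 1, 3, 4]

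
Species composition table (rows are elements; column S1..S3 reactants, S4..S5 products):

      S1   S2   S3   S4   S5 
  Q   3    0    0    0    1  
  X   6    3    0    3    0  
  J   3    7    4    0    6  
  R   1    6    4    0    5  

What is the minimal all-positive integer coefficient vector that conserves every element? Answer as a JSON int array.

Q: 1·3+1·0+2·0 = 3 | 3·0+3·1 = 3
X: 1·6+1·3+2·0 = 9 | 3·3+3·0 = 9
J: 1·3+1·7+2·4 = 18 | 3·0+3·6 = 18
R: 1·1+1·6+2·4 = 15 | 3·0+3·5 = 15
gcd(1,1,2,3,3) = 1

Coefficients: [1, 1, 2, 3, 3]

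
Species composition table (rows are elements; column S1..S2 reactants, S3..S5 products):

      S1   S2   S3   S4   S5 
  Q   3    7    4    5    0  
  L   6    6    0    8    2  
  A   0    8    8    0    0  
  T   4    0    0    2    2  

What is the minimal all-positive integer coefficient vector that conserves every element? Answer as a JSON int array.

Coefficients: [3, 2, 2, 3, 3]

Q: 3·3+2·7 = 23 | 2·4+3·5+3·0 = 23
L: 3·6+2·6 = 30 | 2·0+3·8+3·2 = 30
A: 3·0+2·8 = 16 | 2·8+3·0+3·0 = 16
T: 3·4+2·0 = 12 | 2·0+3·2+3·2 = 12
gcd(3,2,2,3,3) = 1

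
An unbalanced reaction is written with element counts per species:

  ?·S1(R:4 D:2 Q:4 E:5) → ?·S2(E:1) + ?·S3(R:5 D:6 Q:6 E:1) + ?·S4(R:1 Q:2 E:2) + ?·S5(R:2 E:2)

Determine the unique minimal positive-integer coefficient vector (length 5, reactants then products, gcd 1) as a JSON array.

R: 3·4 = 12 | 4·0+1·5+3·1+2·2 = 12
D: 3·2 = 6 | 4·0+1·6+3·0+2·0 = 6
Q: 3·4 = 12 | 4·0+1·6+3·2+2·0 = 12
E: 3·5 = 15 | 4·1+1·1+3·2+2·2 = 15
gcd(3,4,1,3,2) = 1

Coefficients: [3, 4, 1, 3, 2]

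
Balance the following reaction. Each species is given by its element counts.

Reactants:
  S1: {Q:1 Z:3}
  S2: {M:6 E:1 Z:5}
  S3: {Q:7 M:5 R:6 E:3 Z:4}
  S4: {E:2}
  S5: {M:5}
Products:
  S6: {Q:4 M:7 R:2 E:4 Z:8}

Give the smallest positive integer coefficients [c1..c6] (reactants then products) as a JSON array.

Q: 5·1+1·0+1·7+4·0+2·0 = 12 | 3·4 = 12
M: 5·0+1·6+1·5+4·0+2·5 = 21 | 3·7 = 21
R: 5·0+1·0+1·6+4·0+2·0 = 6 | 3·2 = 6
E: 5·0+1·1+1·3+4·2+2·0 = 12 | 3·4 = 12
Z: 5·3+1·5+1·4+4·0+2·0 = 24 | 3·8 = 24
gcd(5,1,1,4,2,3) = 1

Coefficients: [5, 1, 1, 4, 2, 3]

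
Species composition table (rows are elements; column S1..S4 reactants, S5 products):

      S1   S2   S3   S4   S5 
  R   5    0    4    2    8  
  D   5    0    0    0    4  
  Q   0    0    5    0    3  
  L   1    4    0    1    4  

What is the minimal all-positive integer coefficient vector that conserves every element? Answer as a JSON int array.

R: 4·5+3·0+3·4+4·2 = 40 | 5·8 = 40
D: 4·5+3·0+3·0+4·0 = 20 | 5·4 = 20
Q: 4·0+3·0+3·5+4·0 = 15 | 5·3 = 15
L: 4·1+3·4+3·0+4·1 = 20 | 5·4 = 20
gcd(4,3,3,4,5) = 1

Coefficients: [4, 3, 3, 4, 5]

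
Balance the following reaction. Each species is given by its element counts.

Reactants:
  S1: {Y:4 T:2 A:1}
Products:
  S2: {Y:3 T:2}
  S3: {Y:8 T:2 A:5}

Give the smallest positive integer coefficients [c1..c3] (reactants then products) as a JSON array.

Coefficients: [5, 4, 1]

Y: 5·4 = 20 | 4·3+1·8 = 20
T: 5·2 = 10 | 4·2+1·2 = 10
A: 5·1 = 5 | 4·0+1·5 = 5
gcd(5,4,1) = 1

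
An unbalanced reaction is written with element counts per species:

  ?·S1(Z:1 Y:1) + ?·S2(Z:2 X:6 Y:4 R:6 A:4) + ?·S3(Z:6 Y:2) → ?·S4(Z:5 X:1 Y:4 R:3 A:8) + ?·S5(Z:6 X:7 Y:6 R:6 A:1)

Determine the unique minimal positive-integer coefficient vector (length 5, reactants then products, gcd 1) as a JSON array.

Coefficients: [6, 5, 3, 2, 4]

Z: 6·1+5·2+3·6 = 34 | 2·5+4·6 = 34
X: 6·0+5·6+3·0 = 30 | 2·1+4·7 = 30
Y: 6·1+5·4+3·2 = 32 | 2·4+4·6 = 32
R: 6·0+5·6+3·0 = 30 | 2·3+4·6 = 30
A: 6·0+5·4+3·0 = 20 | 2·8+4·1 = 20
gcd(6,5,3,2,4) = 1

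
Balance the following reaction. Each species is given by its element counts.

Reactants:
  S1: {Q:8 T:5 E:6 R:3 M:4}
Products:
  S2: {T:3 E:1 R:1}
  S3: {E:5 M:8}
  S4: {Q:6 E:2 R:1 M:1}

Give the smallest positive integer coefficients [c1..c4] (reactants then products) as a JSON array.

Coefficients: [3, 5, 1, 4]

Q: 3·8 = 24 | 5·0+1·0+4·6 = 24
T: 3·5 = 15 | 5·3+1·0+4·0 = 15
E: 3·6 = 18 | 5·1+1·5+4·2 = 18
R: 3·3 = 9 | 5·1+1·0+4·1 = 9
M: 3·4 = 12 | 5·0+1·8+4·1 = 12
gcd(3,5,1,4) = 1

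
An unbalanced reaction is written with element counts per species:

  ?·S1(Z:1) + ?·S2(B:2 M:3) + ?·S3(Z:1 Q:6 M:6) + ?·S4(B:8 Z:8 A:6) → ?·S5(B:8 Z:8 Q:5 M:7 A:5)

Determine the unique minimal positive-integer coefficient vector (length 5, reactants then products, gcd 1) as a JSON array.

B: 3·0+4·2+5·0+5·8 = 48 | 6·8 = 48
Z: 3·1+4·0+5·1+5·8 = 48 | 6·8 = 48
Q: 3·0+4·0+5·6+5·0 = 30 | 6·5 = 30
M: 3·0+4·3+5·6+5·0 = 42 | 6·7 = 42
A: 3·0+4·0+5·0+5·6 = 30 | 6·5 = 30
gcd(3,4,5,5,6) = 1

Coefficients: [3, 4, 5, 5, 6]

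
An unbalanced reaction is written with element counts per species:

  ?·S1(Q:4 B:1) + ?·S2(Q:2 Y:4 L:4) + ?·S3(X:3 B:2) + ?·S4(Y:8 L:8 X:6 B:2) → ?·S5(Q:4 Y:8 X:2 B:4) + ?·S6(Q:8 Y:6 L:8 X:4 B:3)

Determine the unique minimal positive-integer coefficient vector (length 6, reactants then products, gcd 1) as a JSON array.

Q: 6·4+6·2+4·0+1·0 = 36 | 1·4+4·8 = 36
Y: 6·0+6·4+4·0+1·8 = 32 | 1·8+4·6 = 32
L: 6·0+6·4+4·0+1·8 = 32 | 1·0+4·8 = 32
X: 6·0+6·0+4·3+1·6 = 18 | 1·2+4·4 = 18
B: 6·1+6·0+4·2+1·2 = 16 | 1·4+4·3 = 16
gcd(6,6,4,1,1,4) = 1

Coefficients: [6, 6, 4, 1, 1, 4]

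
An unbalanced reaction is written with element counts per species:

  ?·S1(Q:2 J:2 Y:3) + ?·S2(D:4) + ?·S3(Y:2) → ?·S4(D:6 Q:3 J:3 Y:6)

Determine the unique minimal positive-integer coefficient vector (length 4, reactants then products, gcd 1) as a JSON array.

D: 6·0+6·4+3·0 = 24 | 4·6 = 24
Q: 6·2+6·0+3·0 = 12 | 4·3 = 12
J: 6·2+6·0+3·0 = 12 | 4·3 = 12
Y: 6·3+6·0+3·2 = 24 | 4·6 = 24
gcd(6,6,3,4) = 1

Coefficients: [6, 6, 3, 4]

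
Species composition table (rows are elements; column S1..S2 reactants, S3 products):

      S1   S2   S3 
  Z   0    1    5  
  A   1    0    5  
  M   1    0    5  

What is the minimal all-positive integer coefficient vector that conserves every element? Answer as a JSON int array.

Coefficients: [5, 5, 1]

Z: 5·0+5·1 = 5 | 1·5 = 5
A: 5·1+5·0 = 5 | 1·5 = 5
M: 5·1+5·0 = 5 | 1·5 = 5
gcd(5,5,1) = 1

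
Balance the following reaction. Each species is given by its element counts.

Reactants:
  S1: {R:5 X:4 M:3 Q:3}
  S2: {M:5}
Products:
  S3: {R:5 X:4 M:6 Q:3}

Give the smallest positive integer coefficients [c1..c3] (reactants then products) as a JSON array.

Coefficients: [5, 3, 5]

R: 5·5+3·0 = 25 | 5·5 = 25
X: 5·4+3·0 = 20 | 5·4 = 20
M: 5·3+3·5 = 30 | 5·6 = 30
Q: 5·3+3·0 = 15 | 5·3 = 15
gcd(5,3,5) = 1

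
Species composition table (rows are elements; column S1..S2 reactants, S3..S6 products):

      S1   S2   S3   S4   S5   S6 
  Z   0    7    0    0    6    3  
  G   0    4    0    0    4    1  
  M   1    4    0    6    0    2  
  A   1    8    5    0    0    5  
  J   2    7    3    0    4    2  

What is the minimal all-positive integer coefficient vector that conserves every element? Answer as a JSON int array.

Coefficients: [2, 6, 6, 3, 5, 4]

Z: 2·0+6·7 = 42 | 6·0+3·0+5·6+4·3 = 42
G: 2·0+6·4 = 24 | 6·0+3·0+5·4+4·1 = 24
M: 2·1+6·4 = 26 | 6·0+3·6+5·0+4·2 = 26
A: 2·1+6·8 = 50 | 6·5+3·0+5·0+4·5 = 50
J: 2·2+6·7 = 46 | 6·3+3·0+5·4+4·2 = 46
gcd(2,6,6,3,5,4) = 1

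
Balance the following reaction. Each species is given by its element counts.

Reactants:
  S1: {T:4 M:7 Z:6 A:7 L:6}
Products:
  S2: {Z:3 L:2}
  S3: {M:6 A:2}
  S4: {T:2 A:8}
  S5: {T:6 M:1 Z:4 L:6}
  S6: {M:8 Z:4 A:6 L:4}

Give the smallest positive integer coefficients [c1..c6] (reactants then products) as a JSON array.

T: 4·4 = 16 | 4·0+3·0+2·2+2·6+1·0 = 16
M: 4·7 = 28 | 4·0+3·6+2·0+2·1+1·8 = 28
Z: 4·6 = 24 | 4·3+3·0+2·0+2·4+1·4 = 24
A: 4·7 = 28 | 4·0+3·2+2·8+2·0+1·6 = 28
L: 4·6 = 24 | 4·2+3·0+2·0+2·6+1·4 = 24
gcd(4,4,3,2,2,1) = 1

Coefficients: [4, 4, 3, 2, 2, 1]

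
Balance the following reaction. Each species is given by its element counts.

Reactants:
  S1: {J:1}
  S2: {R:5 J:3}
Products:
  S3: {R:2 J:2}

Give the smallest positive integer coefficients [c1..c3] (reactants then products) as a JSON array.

R: 4·0+2·5 = 10 | 5·2 = 10
J: 4·1+2·3 = 10 | 5·2 = 10
gcd(4,2,5) = 1

Coefficients: [4, 2, 5]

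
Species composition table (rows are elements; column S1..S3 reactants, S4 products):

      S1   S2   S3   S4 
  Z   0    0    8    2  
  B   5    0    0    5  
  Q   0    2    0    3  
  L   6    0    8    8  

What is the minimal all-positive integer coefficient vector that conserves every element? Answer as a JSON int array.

Coefficients: [4, 6, 1, 4]

Z: 4·0+6·0+1·8 = 8 | 4·2 = 8
B: 4·5+6·0+1·0 = 20 | 4·5 = 20
Q: 4·0+6·2+1·0 = 12 | 4·3 = 12
L: 4·6+6·0+1·8 = 32 | 4·8 = 32
gcd(4,6,1,4) = 1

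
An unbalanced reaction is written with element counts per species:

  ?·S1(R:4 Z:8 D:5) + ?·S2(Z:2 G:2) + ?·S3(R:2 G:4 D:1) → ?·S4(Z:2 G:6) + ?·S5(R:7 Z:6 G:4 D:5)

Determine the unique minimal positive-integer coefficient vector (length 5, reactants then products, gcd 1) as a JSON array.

R: 1·4+6·0+5·2 = 14 | 4·0+2·7 = 14
Z: 1·8+6·2+5·0 = 20 | 4·2+2·6 = 20
G: 1·0+6·2+5·4 = 32 | 4·6+2·4 = 32
D: 1·5+6·0+5·1 = 10 | 4·0+2·5 = 10
gcd(1,6,5,4,2) = 1

Coefficients: [1, 6, 5, 4, 2]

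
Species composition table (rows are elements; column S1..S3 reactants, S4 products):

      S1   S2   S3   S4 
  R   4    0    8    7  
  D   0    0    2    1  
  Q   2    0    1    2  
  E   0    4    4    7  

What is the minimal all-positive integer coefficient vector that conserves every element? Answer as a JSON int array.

Coefficients: [3, 5, 2, 4]

R: 3·4+5·0+2·8 = 28 | 4·7 = 28
D: 3·0+5·0+2·2 = 4 | 4·1 = 4
Q: 3·2+5·0+2·1 = 8 | 4·2 = 8
E: 3·0+5·4+2·4 = 28 | 4·7 = 28
gcd(3,5,2,4) = 1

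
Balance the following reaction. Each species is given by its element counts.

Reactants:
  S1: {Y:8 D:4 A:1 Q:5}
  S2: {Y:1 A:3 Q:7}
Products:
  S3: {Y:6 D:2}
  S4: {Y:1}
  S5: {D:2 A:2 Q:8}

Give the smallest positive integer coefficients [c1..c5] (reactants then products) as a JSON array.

Y: 5·8+1·1 = 41 | 6·6+5·1+4·0 = 41
D: 5·4+1·0 = 20 | 6·2+5·0+4·2 = 20
A: 5·1+1·3 = 8 | 6·0+5·0+4·2 = 8
Q: 5·5+1·7 = 32 | 6·0+5·0+4·8 = 32
gcd(5,1,6,5,4) = 1

Coefficients: [5, 1, 6, 5, 4]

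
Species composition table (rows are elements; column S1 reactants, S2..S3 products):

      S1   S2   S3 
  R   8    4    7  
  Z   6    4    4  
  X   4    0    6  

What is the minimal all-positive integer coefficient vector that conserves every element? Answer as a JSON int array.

Coefficients: [6, 5, 4]

R: 6·8 = 48 | 5·4+4·7 = 48
Z: 6·6 = 36 | 5·4+4·4 = 36
X: 6·4 = 24 | 5·0+4·6 = 24
gcd(6,5,4) = 1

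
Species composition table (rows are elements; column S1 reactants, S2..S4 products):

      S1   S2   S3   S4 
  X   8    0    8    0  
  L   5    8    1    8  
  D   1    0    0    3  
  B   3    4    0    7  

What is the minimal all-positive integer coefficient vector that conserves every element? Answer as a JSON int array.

X: 6·8 = 48 | 1·0+6·8+2·0 = 48
L: 6·5 = 30 | 1·8+6·1+2·8 = 30
D: 6·1 = 6 | 1·0+6·0+2·3 = 6
B: 6·3 = 18 | 1·4+6·0+2·7 = 18
gcd(6,1,6,2) = 1

Coefficients: [6, 1, 6, 2]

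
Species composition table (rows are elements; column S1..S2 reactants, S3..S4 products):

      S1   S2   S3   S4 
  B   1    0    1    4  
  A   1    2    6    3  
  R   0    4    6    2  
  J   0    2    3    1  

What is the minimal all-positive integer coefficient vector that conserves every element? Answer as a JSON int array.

B: 5·1+2·0 = 5 | 1·1+1·4 = 5
A: 5·1+2·2 = 9 | 1·6+1·3 = 9
R: 5·0+2·4 = 8 | 1·6+1·2 = 8
J: 5·0+2·2 = 4 | 1·3+1·1 = 4
gcd(5,2,1,1) = 1

Coefficients: [5, 2, 1, 1]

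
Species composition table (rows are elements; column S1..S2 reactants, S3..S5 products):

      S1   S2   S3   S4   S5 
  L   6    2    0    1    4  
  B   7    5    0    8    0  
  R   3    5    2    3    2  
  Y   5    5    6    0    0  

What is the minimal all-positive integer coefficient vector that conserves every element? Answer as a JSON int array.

Coefficients: [1, 5, 5, 4, 3]

L: 1·6+5·2 = 16 | 5·0+4·1+3·4 = 16
B: 1·7+5·5 = 32 | 5·0+4·8+3·0 = 32
R: 1·3+5·5 = 28 | 5·2+4·3+3·2 = 28
Y: 1·5+5·5 = 30 | 5·6+4·0+3·0 = 30
gcd(1,5,5,4,3) = 1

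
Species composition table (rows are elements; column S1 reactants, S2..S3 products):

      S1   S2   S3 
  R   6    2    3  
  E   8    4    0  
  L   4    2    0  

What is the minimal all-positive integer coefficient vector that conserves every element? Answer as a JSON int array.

Coefficients: [3, 6, 2]

R: 3·6 = 18 | 6·2+2·3 = 18
E: 3·8 = 24 | 6·4+2·0 = 24
L: 3·4 = 12 | 6·2+2·0 = 12
gcd(3,6,2) = 1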